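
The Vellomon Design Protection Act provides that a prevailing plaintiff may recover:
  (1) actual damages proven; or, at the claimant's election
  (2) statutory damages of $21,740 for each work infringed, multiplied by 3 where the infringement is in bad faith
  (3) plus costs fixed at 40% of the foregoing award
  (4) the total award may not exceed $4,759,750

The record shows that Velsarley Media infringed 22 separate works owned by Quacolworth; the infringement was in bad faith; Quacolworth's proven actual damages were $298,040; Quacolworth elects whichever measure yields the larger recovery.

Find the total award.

Award: $2,008,776

Statutory damages: 22 × $21,740 = $478,280
Trebled: 3 × $478,280 = $1,434,840
Greater of actual damages ($298,040) or enhanced statutory damages ($1,434,840): $1,434,840
Costs: 40% of $1,434,840 = $573,936
Award plus costs: $1,434,840 + $573,936 = $2,008,776
Cap at $4,759,750: $2,008,776 is within the cap, no reduction.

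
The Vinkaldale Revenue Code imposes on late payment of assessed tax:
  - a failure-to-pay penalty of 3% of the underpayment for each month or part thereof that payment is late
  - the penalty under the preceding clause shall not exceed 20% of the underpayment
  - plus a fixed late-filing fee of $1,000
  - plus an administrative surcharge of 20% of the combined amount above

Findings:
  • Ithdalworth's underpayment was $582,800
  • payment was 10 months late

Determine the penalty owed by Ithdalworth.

Accrued rate: 3% × 10 = 30%, capped at 20% → 20%
Failure-to-pay penalty: 20% of $582,800 = $116,560
Penalty before surcharge: $116,560 + $1,000 = $117,560
Administrative surcharge: 20% of $117,560 = $23,512
Total penalty: $117,560 + $23,512 = $141,072

$141,072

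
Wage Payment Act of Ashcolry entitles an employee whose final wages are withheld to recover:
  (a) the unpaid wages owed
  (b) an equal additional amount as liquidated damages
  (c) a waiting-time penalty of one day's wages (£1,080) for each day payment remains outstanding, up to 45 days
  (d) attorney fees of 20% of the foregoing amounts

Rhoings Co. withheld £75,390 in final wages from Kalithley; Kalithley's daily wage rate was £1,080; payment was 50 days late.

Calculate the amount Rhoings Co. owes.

£239,256

Liquidated damages (equal amount): £75,390
Penalty days: min(50, 45) = 45
Waiting-time penalty: 45 × £1,080 = £48,600
Subtotal: £75,390 + £75,390 + £48,600 = £199,380
Attorney fees: 20% of £199,380 = £39,876
Total award: £199,380 + £39,876 = £239,256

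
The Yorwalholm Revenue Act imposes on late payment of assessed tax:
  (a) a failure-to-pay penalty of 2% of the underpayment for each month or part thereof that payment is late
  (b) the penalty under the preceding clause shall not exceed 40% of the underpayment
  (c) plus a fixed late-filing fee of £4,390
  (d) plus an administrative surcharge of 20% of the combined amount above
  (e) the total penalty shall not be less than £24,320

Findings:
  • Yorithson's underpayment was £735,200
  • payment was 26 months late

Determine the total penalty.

£358,164

Accrued rate: 2% × 26 = 52%, capped at 40% → 40%
Failure-to-pay penalty: 40% of £735,200 = £294,080
Penalty before surcharge: £294,080 + £4,390 = £298,470
Administrative surcharge: 20% of £298,470 = £59,694
Total penalty: £298,470 + £59,694 = £358,164
Minimum £24,320: £358,164 meets the minimum, no increase.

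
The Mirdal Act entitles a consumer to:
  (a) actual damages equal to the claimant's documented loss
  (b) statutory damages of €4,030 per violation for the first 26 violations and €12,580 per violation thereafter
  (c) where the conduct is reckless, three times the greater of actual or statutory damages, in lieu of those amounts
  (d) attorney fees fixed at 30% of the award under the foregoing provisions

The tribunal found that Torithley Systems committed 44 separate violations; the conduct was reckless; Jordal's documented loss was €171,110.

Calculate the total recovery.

Total recovery: €1,291,758

First 26 violations: 26 × €4,030 = €104,780
Remaining violations: (44 − 26) × €12,580 = €226,440
Statutory damages: €104,780 + €226,440 = €331,220
Greater of actual damages (€171,110) or statutory damages (€331,220): €331,220
Trebled: 3 × €331,220 = €993,660
Attorney fees: 30% of €993,660 = €298,098
Total recovery: €993,660 + €298,098 = €1,291,758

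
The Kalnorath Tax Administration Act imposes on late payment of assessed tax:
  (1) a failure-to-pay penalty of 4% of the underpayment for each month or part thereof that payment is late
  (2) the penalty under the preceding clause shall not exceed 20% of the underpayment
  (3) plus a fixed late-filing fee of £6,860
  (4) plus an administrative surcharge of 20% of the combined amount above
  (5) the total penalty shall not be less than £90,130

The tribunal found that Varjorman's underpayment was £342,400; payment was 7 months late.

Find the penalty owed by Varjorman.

£90,408

Accrued rate: 4% × 7 = 28%, capped at 20% → 20%
Failure-to-pay penalty: 20% of £342,400 = £68,480
Penalty before surcharge: £68,480 + £6,860 = £75,340
Administrative surcharge: 20% of £75,340 = £15,068
Total penalty: £75,340 + £15,068 = £90,408
Minimum £90,130: £90,408 meets the minimum, no increase.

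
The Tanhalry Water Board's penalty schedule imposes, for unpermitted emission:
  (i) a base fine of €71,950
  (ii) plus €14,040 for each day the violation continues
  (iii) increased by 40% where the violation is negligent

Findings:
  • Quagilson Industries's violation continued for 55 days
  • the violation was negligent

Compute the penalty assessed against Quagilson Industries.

€1,181,810

Per-day component: 55 × €14,040 = €772,200
Base plus per-day: €71,950 + €772,200 = €844,150
Enhancement: 40% of €844,150 = €337,660
Enhanced fine: €844,150 + €337,660 = €1,181,810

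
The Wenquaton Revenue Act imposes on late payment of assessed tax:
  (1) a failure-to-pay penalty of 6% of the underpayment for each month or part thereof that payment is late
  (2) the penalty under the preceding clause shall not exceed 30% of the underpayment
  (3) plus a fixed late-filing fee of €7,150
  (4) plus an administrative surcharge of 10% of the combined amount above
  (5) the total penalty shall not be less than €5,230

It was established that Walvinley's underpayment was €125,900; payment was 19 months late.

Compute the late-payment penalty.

Accrued rate: 6% × 19 = 114%, capped at 30% → 30%
Failure-to-pay penalty: 30% of €125,900 = €37,770
Penalty before surcharge: €37,770 + €7,150 = €44,920
Administrative surcharge: 10% of €44,920 = €4,492
Total penalty: €44,920 + €4,492 = €49,412
Minimum €5,230: €49,412 meets the minimum, no increase.

€49,412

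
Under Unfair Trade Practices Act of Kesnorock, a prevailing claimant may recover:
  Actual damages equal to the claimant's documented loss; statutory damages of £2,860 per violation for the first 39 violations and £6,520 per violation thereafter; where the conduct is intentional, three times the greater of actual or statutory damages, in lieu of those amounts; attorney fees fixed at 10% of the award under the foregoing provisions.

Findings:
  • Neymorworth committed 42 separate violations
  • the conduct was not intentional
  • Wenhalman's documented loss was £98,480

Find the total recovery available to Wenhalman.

Total recovery: £252,538

First 39 violations: 39 × £2,860 = £111,540
Remaining violations: (42 − 39) × £6,520 = £19,560
Statutory damages: £111,540 + £19,560 = £131,100
Conduct not intentional: the in-lieu enhancement does not apply.
Actual plus statutory damages: £98,480 + £131,100 = £229,580
Attorney fees: 10% of £229,580 = £22,958
Total recovery: £229,580 + £22,958 = £252,538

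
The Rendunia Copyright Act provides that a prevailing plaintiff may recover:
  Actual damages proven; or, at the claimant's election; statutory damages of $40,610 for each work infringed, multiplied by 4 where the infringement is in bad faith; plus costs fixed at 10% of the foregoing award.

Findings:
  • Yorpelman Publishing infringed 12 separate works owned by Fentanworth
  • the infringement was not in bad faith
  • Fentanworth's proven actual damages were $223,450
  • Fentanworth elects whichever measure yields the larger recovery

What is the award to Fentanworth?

Statutory damages: 12 × $40,610 = $487,320
Infringement not in bad faith: no ×4 enhancement.
Greater of actual damages ($223,450) or statutory damages ($487,320): $487,320
Costs: 10% of $487,320 = $48,732
Award plus costs: $487,320 + $48,732 = $536,052

$536,052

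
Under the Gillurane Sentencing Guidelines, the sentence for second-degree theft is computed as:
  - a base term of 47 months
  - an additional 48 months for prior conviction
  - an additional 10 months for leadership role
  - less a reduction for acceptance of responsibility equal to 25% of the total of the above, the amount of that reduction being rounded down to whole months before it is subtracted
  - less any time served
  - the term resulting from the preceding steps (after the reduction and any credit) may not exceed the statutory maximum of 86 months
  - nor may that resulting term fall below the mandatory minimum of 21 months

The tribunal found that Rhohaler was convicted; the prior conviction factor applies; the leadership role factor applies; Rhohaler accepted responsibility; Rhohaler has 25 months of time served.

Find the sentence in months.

54 months

Prior conviction enhancement: +48 months
Leadership role enhancement: +10 months
Adjusted term: 47 months + 48 months + 10 months = 105 months
Acceptance of responsibility reduction: 25% of 105 months = 26 months (rounded down)
After reduction: 105 − 26 = 79 months
Less time served: 79 months − 25 months = 54 months
Cap at 86 months: 54 months is within the cap, no reduction.
Minimum 21 months: 54 months meets the minimum, no increase.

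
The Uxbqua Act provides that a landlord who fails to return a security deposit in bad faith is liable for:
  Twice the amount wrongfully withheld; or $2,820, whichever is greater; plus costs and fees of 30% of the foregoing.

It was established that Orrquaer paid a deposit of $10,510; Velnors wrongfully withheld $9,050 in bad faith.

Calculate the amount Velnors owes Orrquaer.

$23,530

Doubled: 2 × $9,050 = $18,100
Minimum $2,820: $18,100 meets the minimum, no increase.
Costs and fees: 30% of $18,100 = $5,430
Total recovery: $18,100 + $5,430 = $23,530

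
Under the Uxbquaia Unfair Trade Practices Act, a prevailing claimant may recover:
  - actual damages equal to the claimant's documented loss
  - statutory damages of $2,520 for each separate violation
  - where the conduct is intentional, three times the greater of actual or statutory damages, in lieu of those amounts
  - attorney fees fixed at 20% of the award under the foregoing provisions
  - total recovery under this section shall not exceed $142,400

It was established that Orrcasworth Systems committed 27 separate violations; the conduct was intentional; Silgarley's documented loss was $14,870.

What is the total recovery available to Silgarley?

Statutory damages: 27 × $2,520 = $68,040
Greater of actual damages ($14,870) or statutory damages ($68,040): $68,040
Trebled: 3 × $68,040 = $204,120
Attorney fees: 20% of $204,120 = $40,824
Total before cap: $204,120 + $40,824 = $244,944
Cap at $142,400: $244,944 exceeds the cap → $142,400

$142,400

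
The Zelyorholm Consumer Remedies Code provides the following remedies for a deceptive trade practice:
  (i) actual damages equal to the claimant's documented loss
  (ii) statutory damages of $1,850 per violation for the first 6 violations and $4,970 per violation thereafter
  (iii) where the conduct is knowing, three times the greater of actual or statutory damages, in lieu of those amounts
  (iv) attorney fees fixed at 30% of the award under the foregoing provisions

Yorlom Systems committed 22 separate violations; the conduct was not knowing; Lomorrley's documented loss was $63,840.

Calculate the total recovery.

$200,798

First 6 violations: 6 × $1,850 = $11,100
Remaining violations: (22 − 6) × $4,970 = $79,520
Statutory damages: $11,100 + $79,520 = $90,620
Conduct not knowing: the in-lieu enhancement does not apply.
Actual plus statutory damages: $63,840 + $90,620 = $154,460
Attorney fees: 30% of $154,460 = $46,338
Total recovery: $154,460 + $46,338 = $200,798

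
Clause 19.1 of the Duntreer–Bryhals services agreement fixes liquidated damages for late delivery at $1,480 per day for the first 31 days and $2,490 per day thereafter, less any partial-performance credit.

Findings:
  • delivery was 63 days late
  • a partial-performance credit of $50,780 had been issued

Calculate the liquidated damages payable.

First 31 days: 31 × $1,480 = $45,880
Remaining days: (63 − 31) × $2,490 = $79,680
Accrued per-day damages: $45,880 + $79,680 = $125,560
Less partial-performance credit: $125,560 − $50,780 = $74,780

$74,780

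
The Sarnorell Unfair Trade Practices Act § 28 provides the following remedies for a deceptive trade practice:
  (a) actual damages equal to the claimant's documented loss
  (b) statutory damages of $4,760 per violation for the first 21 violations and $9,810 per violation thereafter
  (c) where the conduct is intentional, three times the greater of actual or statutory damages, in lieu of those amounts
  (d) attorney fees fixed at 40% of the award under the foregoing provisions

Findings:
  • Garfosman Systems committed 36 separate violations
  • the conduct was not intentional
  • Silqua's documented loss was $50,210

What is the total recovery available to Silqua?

First 21 violations: 21 × $4,760 = $99,960
Remaining violations: (36 − 21) × $9,810 = $147,150
Statutory damages: $99,960 + $147,150 = $247,110
Conduct not intentional: the in-lieu enhancement does not apply.
Actual plus statutory damages: $50,210 + $247,110 = $297,320
Attorney fees: 40% of $297,320 = $118,928
Total recovery: $297,320 + $118,928 = $416,248

$416,248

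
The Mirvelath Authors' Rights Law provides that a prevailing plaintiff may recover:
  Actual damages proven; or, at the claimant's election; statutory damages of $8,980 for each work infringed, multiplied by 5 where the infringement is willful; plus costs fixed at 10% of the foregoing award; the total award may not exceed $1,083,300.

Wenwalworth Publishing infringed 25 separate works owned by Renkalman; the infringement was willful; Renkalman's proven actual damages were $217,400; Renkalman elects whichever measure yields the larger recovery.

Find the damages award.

Award: $1,083,300

Statutory damages: 25 × $8,980 = $224,500
Multiplied by 5: 5 × $224,500 = $1,122,500
Greater of actual damages ($217,400) or enhanced statutory damages ($1,122,500): $1,122,500
Costs: 10% of $1,122,500 = $112,250
Award plus costs: $1,122,500 + $112,250 = $1,234,750
Cap at $1,083,300: $1,234,750 exceeds the cap → $1,083,300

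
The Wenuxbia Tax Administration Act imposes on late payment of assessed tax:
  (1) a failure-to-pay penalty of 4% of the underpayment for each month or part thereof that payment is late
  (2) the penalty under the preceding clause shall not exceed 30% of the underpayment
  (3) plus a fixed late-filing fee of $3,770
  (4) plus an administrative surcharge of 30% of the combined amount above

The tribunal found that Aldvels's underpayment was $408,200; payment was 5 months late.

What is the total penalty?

$111,033

Accrued rate: 4% × 5 = 20%, capped at 30% → 20%
Failure-to-pay penalty: 20% of $408,200 = $81,640
Penalty before surcharge: $81,640 + $3,770 = $85,410
Administrative surcharge: 30% of $85,410 = $25,623
Total penalty: $85,410 + $25,623 = $111,033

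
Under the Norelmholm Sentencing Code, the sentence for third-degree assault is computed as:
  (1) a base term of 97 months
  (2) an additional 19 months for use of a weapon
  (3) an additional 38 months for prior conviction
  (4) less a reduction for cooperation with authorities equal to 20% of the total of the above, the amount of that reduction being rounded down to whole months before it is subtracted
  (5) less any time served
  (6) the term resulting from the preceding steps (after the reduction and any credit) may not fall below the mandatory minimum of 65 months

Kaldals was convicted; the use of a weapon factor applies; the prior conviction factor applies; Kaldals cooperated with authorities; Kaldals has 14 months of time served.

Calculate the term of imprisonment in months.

Use of a weapon enhancement: +19 months
Prior conviction enhancement: +38 months
Adjusted term: 97 months + 19 months + 38 months = 154 months
Cooperation with authorities reduction: 20% of 154 months = 30 months (rounded down)
After reduction: 154 − 30 = 124 months
Less time served: 124 months − 14 months = 110 months
Minimum 65 months: 110 months meets the minimum, no increase.

110 months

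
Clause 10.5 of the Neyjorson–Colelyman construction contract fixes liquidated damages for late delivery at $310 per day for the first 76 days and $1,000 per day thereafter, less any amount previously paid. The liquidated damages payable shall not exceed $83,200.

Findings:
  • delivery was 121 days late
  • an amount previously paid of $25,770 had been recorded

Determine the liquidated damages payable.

Liquidated damages: $42,790

First 76 days: 76 × $310 = $23,560
Remaining days: (121 − 76) × $1,000 = $45,000
Accrued per-day damages: $23,560 + $45,000 = $68,560
Less amount previously paid: $68,560 − $25,770 = $42,790
Cap at $83,200: $42,790 is within the cap, no reduction.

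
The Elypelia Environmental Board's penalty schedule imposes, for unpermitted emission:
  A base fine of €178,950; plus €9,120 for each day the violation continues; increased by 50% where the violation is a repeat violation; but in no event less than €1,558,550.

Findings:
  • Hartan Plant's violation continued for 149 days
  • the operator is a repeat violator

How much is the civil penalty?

€2,306,745

Per-day component: 149 × €9,120 = €1,358,880
Base plus per-day: €178,950 + €1,358,880 = €1,537,830
Enhancement: 50% of €1,537,830 = €768,915
Enhanced fine: €1,537,830 + €768,915 = €2,306,745
Minimum €1,558,550: €2,306,745 meets the minimum, no increase.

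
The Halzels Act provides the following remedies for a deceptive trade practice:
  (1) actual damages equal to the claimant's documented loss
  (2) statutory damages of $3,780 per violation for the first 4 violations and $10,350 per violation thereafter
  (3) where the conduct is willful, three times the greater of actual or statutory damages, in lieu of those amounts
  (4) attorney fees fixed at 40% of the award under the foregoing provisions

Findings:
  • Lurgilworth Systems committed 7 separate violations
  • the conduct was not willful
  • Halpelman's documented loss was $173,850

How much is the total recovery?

First 4 violations: 4 × $3,780 = $15,120
Remaining violations: (7 − 4) × $10,350 = $31,050
Statutory damages: $15,120 + $31,050 = $46,170
Conduct not willful: the in-lieu enhancement does not apply.
Actual plus statutory damages: $173,850 + $46,170 = $220,020
Attorney fees: 40% of $220,020 = $88,008
Total recovery: $220,020 + $88,008 = $308,028

$308,028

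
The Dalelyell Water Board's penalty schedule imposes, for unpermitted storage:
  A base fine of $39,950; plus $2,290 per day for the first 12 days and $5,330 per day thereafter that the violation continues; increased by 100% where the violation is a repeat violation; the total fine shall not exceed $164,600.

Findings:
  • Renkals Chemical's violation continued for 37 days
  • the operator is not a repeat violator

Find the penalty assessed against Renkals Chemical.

First 12 days: 12 × $2,290 = $27,480
Remaining days: (37 − 12) × $5,330 = $133,250
Per-day component: $27,480 + $133,250 = $160,730
Base plus per-day: $39,950 + $160,730 = $200,680
The operator is not a repeat violator: no 100% increase.
Cap at $164,600: $200,680 exceeds the cap → $164,600

$164,600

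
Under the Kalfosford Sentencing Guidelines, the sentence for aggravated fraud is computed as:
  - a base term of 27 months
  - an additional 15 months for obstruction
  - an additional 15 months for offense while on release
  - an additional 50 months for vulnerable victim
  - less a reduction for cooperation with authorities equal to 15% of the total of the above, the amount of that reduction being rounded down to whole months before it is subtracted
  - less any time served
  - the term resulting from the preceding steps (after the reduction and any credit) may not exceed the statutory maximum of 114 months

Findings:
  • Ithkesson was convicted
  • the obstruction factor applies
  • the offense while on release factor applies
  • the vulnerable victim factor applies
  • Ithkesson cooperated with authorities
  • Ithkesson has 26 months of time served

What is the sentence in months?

Obstruction enhancement: +15 months
Offense while on release enhancement: +15 months
Vulnerable victim enhancement: +50 months
Adjusted term: 27 months + 15 months + 15 months + 50 months = 107 months
Cooperation with authorities reduction: 15% of 107 months = 16 months (rounded down)
After reduction: 107 − 16 = 91 months
Less time served: 91 months − 26 months = 65 months
Cap at 114 months: 65 months is within the cap, no reduction.

65 months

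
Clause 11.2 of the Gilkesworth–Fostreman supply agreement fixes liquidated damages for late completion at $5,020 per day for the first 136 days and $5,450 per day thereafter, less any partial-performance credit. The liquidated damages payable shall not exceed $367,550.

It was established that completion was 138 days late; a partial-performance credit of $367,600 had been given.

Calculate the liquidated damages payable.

First 136 days: 136 × $5,020 = $682,720
Remaining days: (138 − 136) × $5,450 = $10,900
Accrued per-day damages: $682,720 + $10,900 = $693,620
Less partial-performance credit: $693,620 − $367,600 = $326,020
Cap at $367,550: $326,020 is within the cap, no reduction.

$326,020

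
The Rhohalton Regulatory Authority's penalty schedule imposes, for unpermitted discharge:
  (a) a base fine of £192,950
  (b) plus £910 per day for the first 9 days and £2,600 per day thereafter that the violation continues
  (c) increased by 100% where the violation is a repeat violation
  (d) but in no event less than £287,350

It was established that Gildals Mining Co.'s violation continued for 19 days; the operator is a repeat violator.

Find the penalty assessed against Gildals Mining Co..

£454,280

First 9 days: 9 × £910 = £8,190
Remaining days: (19 − 9) × £2,600 = £26,000
Per-day component: £8,190 + £26,000 = £34,190
Base plus per-day: £192,950 + £34,190 = £227,140
Enhancement: 100% of £227,140 = £227,140
Enhanced fine: £227,140 + £227,140 = £454,280
Minimum £287,350: £454,280 meets the minimum, no increase.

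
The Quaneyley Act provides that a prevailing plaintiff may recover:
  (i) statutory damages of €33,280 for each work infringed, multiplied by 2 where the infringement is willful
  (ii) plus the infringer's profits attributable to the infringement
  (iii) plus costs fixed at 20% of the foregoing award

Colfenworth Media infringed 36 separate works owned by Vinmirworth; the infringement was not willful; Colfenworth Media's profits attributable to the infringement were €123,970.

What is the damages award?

€1,586,460

Statutory damages: 36 × €33,280 = €1,198,080
Infringement not willful: no ×2 enhancement.
Combined award: €1,198,080 + €123,970 = €1,322,050
Costs: 20% of €1,322,050 = €264,410
Award plus costs: €1,322,050 + €264,410 = €1,586,460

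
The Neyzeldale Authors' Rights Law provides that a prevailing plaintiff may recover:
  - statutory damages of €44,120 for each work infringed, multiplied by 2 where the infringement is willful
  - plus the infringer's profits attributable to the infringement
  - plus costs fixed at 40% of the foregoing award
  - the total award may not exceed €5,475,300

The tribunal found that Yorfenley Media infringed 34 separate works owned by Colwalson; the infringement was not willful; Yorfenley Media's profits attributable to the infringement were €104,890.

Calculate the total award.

€2,246,958

Statutory damages: 34 × €44,120 = €1,500,080
Infringement not willful: no ×2 enhancement.
Combined award: €1,500,080 + €104,890 = €1,604,970
Costs: 40% of €1,604,970 = €641,988
Award plus costs: €1,604,970 + €641,988 = €2,246,958
Cap at €5,475,300: €2,246,958 is within the cap, no reduction.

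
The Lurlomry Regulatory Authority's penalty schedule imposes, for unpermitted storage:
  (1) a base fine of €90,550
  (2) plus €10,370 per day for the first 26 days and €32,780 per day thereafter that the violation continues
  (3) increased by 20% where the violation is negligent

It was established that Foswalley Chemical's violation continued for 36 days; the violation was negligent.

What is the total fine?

First 26 days: 26 × €10,370 = €269,620
Remaining days: (36 − 26) × €32,780 = €327,800
Per-day component: €269,620 + €327,800 = €597,420
Base plus per-day: €90,550 + €597,420 = €687,970
Enhancement: 20% of €687,970 = €137,594
Enhanced fine: €687,970 + €137,594 = €825,564

€825,564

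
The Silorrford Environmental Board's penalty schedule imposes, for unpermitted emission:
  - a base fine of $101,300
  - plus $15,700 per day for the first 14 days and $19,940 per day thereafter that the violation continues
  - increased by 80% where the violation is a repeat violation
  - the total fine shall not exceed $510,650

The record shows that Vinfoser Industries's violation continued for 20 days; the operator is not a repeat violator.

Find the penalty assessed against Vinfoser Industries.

First 14 days: 14 × $15,700 = $219,800
Remaining days: (20 − 14) × $19,940 = $119,640
Per-day component: $219,800 + $119,640 = $339,440
Base plus per-day: $101,300 + $339,440 = $440,740
The operator is not a repeat violator: no 80% increase.
Cap at $510,650: $440,740 is within the cap, no reduction.

Civil penalty: $440,740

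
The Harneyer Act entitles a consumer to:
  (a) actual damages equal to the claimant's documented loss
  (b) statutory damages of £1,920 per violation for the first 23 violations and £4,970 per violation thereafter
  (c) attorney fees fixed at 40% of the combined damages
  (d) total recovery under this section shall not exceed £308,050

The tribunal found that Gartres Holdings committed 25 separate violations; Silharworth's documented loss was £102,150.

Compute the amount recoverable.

First 23 violations: 23 × £1,920 = £44,160
Remaining violations: (25 − 23) × £4,970 = £9,940
Statutory damages: £44,160 + £9,940 = £54,100
Combined damages: £102,150 + £54,100 = £156,250
Attorney fees: 40% of £156,250 = £62,500
Total before cap: £156,250 + £62,500 = £218,750
Cap at £308,050: £218,750 is within the cap, no reduction.

£218,750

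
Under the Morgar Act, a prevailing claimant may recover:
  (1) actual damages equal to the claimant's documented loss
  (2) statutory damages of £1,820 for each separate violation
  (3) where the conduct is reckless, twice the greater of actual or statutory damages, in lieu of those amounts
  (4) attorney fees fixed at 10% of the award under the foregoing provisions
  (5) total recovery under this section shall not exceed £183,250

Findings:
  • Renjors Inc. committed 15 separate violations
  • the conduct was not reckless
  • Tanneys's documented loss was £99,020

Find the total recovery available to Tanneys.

Statutory damages: 15 × £1,820 = £27,300
Conduct not reckless: the in-lieu enhancement does not apply.
Actual plus statutory damages: £99,020 + £27,300 = £126,320
Attorney fees: 10% of £126,320 = £12,632
Total before cap: £126,320 + £12,632 = £138,952
Cap at £183,250: £138,952 is within the cap, no reduction.

£138,952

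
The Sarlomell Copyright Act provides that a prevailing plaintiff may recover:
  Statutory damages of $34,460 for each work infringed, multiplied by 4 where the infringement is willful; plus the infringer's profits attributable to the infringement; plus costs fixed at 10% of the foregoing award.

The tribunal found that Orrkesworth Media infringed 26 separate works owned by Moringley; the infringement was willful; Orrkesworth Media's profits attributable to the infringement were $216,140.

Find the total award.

Statutory damages: 26 × $34,460 = $895,960
Multiplied by 4: 4 × $895,960 = $3,583,840
Combined award: $3,583,840 + $216,140 = $3,799,980
Costs: 10% of $3,799,980 = $379,998
Award plus costs: $3,799,980 + $379,998 = $4,179,978

Award: $4,179,978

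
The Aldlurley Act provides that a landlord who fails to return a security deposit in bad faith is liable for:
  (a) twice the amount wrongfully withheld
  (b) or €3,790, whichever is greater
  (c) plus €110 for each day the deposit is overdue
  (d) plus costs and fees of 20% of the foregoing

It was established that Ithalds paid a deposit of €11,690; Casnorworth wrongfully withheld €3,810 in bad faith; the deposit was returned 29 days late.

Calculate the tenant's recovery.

€12,972

Doubled: 2 × €3,810 = €7,620
Minimum €3,790: €7,620 meets the minimum, no increase.
Late-return penalty: 29 × €110 = €3,190
Damages plus late penalty: €7,620 + €3,190 = €10,810
Costs and fees: 20% of €10,810 = €2,162
Total recovery: €10,810 + €2,162 = €12,972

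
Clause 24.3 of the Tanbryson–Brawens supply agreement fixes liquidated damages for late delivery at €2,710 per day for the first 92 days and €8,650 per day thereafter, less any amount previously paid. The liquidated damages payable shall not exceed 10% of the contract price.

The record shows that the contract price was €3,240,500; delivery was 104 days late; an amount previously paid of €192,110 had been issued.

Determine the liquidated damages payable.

First 92 days: 92 × €2,710 = €249,320
Remaining days: (104 − 92) × €8,650 = €103,800
Accrued per-day damages: €249,320 + €103,800 = €353,120
Less amount previously paid: €353,120 − €192,110 = €161,010
Cap: 10% of €3,240,500 = €324,050
Cap at €324,050: €161,010 is within the cap, no reduction.

€161,010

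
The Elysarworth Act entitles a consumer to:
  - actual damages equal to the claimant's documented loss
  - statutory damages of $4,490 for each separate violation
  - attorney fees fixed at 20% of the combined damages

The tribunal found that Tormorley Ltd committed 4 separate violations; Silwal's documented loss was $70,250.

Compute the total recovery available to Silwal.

$105,852

Statutory damages: 4 × $4,490 = $17,960
Combined damages: $70,250 + $17,960 = $88,210
Attorney fees: 20% of $88,210 = $17,642
Total recovery: $88,210 + $17,642 = $105,852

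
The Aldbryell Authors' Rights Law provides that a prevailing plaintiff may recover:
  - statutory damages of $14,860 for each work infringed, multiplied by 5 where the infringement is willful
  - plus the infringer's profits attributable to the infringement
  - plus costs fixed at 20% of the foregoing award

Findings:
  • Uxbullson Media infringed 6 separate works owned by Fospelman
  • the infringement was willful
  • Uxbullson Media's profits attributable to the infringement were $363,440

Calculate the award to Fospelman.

$971,088

Statutory damages: 6 × $14,860 = $89,160
Multiplied by 5: 5 × $89,160 = $445,800
Combined award: $445,800 + $363,440 = $809,240
Costs: 20% of $809,240 = $161,848
Award plus costs: $809,240 + $161,848 = $971,088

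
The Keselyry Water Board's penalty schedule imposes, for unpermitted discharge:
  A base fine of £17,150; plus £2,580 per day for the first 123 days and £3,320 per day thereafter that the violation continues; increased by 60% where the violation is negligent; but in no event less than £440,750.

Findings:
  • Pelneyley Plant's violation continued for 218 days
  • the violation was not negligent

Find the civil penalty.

First 123 days: 123 × £2,580 = £317,340
Remaining days: (218 − 123) × £3,320 = £315,400
Per-day component: £317,340 + £315,400 = £632,740
Base plus per-day: £17,150 + £632,740 = £649,890
The violation was not negligent: no 60% increase.
Minimum £440,750: £649,890 meets the minimum, no increase.

£649,890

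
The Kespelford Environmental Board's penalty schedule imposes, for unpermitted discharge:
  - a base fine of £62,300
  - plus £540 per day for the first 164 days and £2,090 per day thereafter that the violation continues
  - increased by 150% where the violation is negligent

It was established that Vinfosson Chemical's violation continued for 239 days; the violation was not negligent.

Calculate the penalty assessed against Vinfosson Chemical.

First 164 days: 164 × £540 = £88,560
Remaining days: (239 − 164) × £2,090 = £156,750
Per-day component: £88,560 + £156,750 = £245,310
Base plus per-day: £62,300 + £245,310 = £307,610
The violation was not negligent: no 150% increase.

£307,610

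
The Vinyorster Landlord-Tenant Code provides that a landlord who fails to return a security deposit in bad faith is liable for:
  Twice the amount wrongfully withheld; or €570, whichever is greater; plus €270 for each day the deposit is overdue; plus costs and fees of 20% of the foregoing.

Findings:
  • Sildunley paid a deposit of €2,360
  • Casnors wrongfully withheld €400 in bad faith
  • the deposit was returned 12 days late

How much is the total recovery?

€4,848

Doubled: 2 × €400 = €800
Minimum €570: €800 meets the minimum, no increase.
Late-return penalty: 12 × €270 = €3,240
Damages plus late penalty: €800 + €3,240 = €4,040
Costs and fees: 20% of €4,040 = €808
Total recovery: €4,040 + €808 = €4,848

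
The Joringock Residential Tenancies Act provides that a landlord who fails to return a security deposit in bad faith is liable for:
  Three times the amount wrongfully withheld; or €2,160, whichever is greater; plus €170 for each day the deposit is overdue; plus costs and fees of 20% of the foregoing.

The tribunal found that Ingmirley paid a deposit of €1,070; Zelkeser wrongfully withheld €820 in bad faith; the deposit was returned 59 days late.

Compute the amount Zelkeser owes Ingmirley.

€14,988

Trebled: 3 × €820 = €2,460
Minimum €2,160: €2,460 meets the minimum, no increase.
Late-return penalty: 59 × €170 = €10,030
Damages plus late penalty: €2,460 + €10,030 = €12,490
Costs and fees: 20% of €12,490 = €2,498
Total recovery: €12,490 + €2,498 = €14,988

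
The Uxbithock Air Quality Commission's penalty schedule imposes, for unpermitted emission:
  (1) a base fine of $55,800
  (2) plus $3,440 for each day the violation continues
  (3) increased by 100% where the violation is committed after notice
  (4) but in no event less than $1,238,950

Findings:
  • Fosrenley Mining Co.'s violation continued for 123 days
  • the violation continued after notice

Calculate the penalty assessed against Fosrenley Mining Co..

$1,238,950

Per-day component: 123 × $3,440 = $423,120
Base plus per-day: $55,800 + $423,120 = $478,920
Enhancement: 100% of $478,920 = $478,920
Enhanced fine: $478,920 + $478,920 = $957,840
Minimum $1,238,950: $957,840 is below the minimum → $1,238,950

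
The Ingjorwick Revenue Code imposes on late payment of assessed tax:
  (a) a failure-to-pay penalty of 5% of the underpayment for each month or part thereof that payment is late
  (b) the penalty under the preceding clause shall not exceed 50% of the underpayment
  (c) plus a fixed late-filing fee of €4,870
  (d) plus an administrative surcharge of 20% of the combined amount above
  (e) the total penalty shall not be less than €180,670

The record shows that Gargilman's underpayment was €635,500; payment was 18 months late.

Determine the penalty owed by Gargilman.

Accrued rate: 5% × 18 = 90%, capped at 50% → 50%
Failure-to-pay penalty: 50% of €635,500 = €317,750
Penalty before surcharge: €317,750 + €4,870 = €322,620
Administrative surcharge: 20% of €322,620 = €64,524
Total penalty: €322,620 + €64,524 = €387,144
Minimum €180,670: €387,144 meets the minimum, no increase.

€387,144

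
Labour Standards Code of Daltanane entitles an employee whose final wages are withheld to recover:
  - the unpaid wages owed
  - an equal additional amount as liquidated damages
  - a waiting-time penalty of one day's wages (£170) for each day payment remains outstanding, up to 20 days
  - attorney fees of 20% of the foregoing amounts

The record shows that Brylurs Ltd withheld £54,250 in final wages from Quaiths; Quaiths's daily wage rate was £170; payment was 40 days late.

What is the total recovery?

Liquidated damages (equal amount): £54,250
Penalty days: min(40, 20) = 20
Waiting-time penalty: 20 × £170 = £3,400
Subtotal: £54,250 + £54,250 + £3,400 = £111,900
Attorney fees: 20% of £111,900 = £22,380
Total award: £111,900 + £22,380 = £134,280

£134,280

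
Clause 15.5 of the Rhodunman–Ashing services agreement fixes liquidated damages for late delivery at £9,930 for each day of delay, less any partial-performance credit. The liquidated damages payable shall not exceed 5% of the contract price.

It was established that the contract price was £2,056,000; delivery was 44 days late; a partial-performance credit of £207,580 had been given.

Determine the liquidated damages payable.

Liquidated damages: £102,800

Per-day damages: 44 × £9,930 = £436,920
Less partial-performance credit: £436,920 − £207,580 = £229,340
Cap: 5% of £2,056,000 = £102,800
Cap at £102,800: £229,340 exceeds the cap → £102,800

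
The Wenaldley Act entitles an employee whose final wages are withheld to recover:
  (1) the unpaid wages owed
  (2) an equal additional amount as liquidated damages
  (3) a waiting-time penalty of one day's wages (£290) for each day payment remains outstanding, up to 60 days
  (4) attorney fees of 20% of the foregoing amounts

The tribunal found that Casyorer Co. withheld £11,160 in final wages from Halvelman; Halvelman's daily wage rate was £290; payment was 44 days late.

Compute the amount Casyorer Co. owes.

£42,096

Liquidated damages (equal amount): £11,160
Penalty days: min(44, 60) = 44
Waiting-time penalty: 44 × £290 = £12,760
Subtotal: £11,160 + £11,160 + £12,760 = £35,080
Attorney fees: 20% of £35,080 = £7,016
Total award: £35,080 + £7,016 = £42,096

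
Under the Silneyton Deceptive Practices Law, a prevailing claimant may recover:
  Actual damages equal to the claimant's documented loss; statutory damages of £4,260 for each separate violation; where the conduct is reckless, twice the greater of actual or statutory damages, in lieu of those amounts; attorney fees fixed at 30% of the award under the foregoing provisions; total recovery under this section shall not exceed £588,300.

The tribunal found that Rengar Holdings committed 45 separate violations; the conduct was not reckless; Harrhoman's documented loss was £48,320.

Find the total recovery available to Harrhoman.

£312,026

Statutory damages: 45 × £4,260 = £191,700
Conduct not reckless: the in-lieu enhancement does not apply.
Actual plus statutory damages: £48,320 + £191,700 = £240,020
Attorney fees: 30% of £240,020 = £72,006
Total before cap: £240,020 + £72,006 = £312,026
Cap at £588,300: £312,026 is within the cap, no reduction.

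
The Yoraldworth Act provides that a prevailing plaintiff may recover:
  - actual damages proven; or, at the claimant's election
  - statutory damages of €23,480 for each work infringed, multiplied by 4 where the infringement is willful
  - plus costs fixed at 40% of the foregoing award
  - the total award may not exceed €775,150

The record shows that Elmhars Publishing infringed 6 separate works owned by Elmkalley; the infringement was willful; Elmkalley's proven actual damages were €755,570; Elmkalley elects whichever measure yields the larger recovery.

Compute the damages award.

€775,150

Statutory damages: 6 × €23,480 = €140,880
Multiplied by 4: 4 × €140,880 = €563,520
Greater of actual damages (€755,570) or enhanced statutory damages (€563,520): €755,570
Costs: 40% of €755,570 = €302,228
Award plus costs: €755,570 + €302,228 = €1,057,798
Cap at €775,150: €1,057,798 exceeds the cap → €775,150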